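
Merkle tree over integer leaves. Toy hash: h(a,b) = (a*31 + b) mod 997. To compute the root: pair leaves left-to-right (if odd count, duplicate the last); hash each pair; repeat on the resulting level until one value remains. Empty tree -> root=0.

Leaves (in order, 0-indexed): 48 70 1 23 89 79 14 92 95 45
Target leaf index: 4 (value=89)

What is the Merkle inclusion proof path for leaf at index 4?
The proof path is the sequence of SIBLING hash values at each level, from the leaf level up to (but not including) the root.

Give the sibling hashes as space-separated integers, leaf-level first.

Answer: 79 526 496 970

Derivation:
L0 (leaves): [48, 70, 1, 23, 89, 79, 14, 92, 95, 45], target index=4
L1: h(48,70)=(48*31+70)%997=561 [pair 0] h(1,23)=(1*31+23)%997=54 [pair 1] h(89,79)=(89*31+79)%997=844 [pair 2] h(14,92)=(14*31+92)%997=526 [pair 3] h(95,45)=(95*31+45)%997=996 [pair 4] -> [561, 54, 844, 526, 996]
  Sibling for proof at L0: 79
L2: h(561,54)=(561*31+54)%997=496 [pair 0] h(844,526)=(844*31+526)%997=768 [pair 1] h(996,996)=(996*31+996)%997=965 [pair 2] -> [496, 768, 965]
  Sibling for proof at L1: 526
L3: h(496,768)=(496*31+768)%997=192 [pair 0] h(965,965)=(965*31+965)%997=970 [pair 1] -> [192, 970]
  Sibling for proof at L2: 496
L4: h(192,970)=(192*31+970)%997=940 [pair 0] -> [940]
  Sibling for proof at L3: 970
Root: 940
Proof path (sibling hashes from leaf to root): [79, 526, 496, 970]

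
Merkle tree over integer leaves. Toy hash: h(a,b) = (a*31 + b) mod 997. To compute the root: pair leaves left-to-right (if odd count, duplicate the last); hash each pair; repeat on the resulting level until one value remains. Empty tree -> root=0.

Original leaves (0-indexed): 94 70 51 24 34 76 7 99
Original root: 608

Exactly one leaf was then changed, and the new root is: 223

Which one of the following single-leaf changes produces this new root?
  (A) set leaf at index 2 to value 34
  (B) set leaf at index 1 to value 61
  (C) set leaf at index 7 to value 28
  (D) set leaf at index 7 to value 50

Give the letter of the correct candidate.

Answer: A

Derivation:
Original leaves: [94, 70, 51, 24, 34, 76, 7, 99]
Target new root: 223
Try each candidate change and compute the resulting root:
Candidate A: set leaf[2] = 34 -> leaves = [94, 70, 34, 24, 34, 76, 7, 99]
  L0: [94, 70, 34, 24, 34, 76, 7, 99]
  L1: h(94,70)=(94*31+70)%997=990 h(34,24)=(34*31+24)%997=81 h(34,76)=(34*31+76)%997=133 h(7,99)=(7*31+99)%997=316 -> [990, 81, 133, 316]
  L2: h(990,81)=(990*31+81)%997=861 h(133,316)=(133*31+316)%997=451 -> [861, 451]
  L3: h(861,451)=(861*31+451)%997=223 -> [223]
  root = 223 == target 223  ** MATCH **
Candidate B: set leaf[1] = 61 -> leaves = [94, 61, 51, 24, 34, 76, 7, 99]
  L0: [94, 61, 51, 24, 34, 76, 7, 99]
  L1: h(94,61)=(94*31+61)%997=981 h(51,24)=(51*31+24)%997=608 h(34,76)=(34*31+76)%997=133 h(7,99)=(7*31+99)%997=316 -> [981, 608, 133, 316]
  L2: h(981,608)=(981*31+608)%997=112 h(133,316)=(133*31+316)%997=451 -> [112, 451]
  L3: h(112,451)=(112*31+451)%997=932 -> [932]
  root = 932 != target 223
Candidate C: set leaf[7] = 28 -> leaves = [94, 70, 51, 24, 34, 76, 7, 28]
  L0: [94, 70, 51, 24, 34, 76, 7, 28]
  L1: h(94,70)=(94*31+70)%997=990 h(51,24)=(51*31+24)%997=608 h(34,76)=(34*31+76)%997=133 h(7,28)=(7*31+28)%997=245 -> [990, 608, 133, 245]
  L2: h(990,608)=(990*31+608)%997=391 h(133,245)=(133*31+245)%997=380 -> [391, 380]
  L3: h(391,380)=(391*31+380)%997=537 -> [537]
  root = 537 != target 223
Candidate D: set leaf[7] = 50 -> leaves = [94, 70, 51, 24, 34, 76, 7, 50]
  L0: [94, 70, 51, 24, 34, 76, 7, 50]
  L1: h(94,70)=(94*31+70)%997=990 h(51,24)=(51*31+24)%997=608 h(34,76)=(34*31+76)%997=133 h(7,50)=(7*31+50)%997=267 -> [990, 608, 133, 267]
  L2: h(990,608)=(990*31+608)%997=391 h(133,267)=(133*31+267)%997=402 -> [391, 402]
  L3: h(391,402)=(391*31+402)%997=559 -> [559]
  root = 559 != target 223
Candidate A produces the target root.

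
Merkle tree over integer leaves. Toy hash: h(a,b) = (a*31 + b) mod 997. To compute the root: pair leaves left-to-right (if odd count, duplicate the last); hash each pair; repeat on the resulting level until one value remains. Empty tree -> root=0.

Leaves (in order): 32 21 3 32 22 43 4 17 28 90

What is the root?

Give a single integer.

Answer: 724

Derivation:
L0: [32, 21, 3, 32, 22, 43, 4, 17, 28, 90]
L1: h(32,21)=(32*31+21)%997=16 h(3,32)=(3*31+32)%997=125 h(22,43)=(22*31+43)%997=725 h(4,17)=(4*31+17)%997=141 h(28,90)=(28*31+90)%997=958 -> [16, 125, 725, 141, 958]
L2: h(16,125)=(16*31+125)%997=621 h(725,141)=(725*31+141)%997=682 h(958,958)=(958*31+958)%997=746 -> [621, 682, 746]
L3: h(621,682)=(621*31+682)%997=990 h(746,746)=(746*31+746)%997=941 -> [990, 941]
L4: h(990,941)=(990*31+941)%997=724 -> [724]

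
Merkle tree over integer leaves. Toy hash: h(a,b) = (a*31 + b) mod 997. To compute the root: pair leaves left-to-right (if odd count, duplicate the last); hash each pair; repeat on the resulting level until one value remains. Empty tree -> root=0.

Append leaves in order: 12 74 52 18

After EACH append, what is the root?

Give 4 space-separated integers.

Answer: 12 446 535 501

Derivation:
After append 12 (leaves=[12]):
  L0: [12]
  root=12
After append 74 (leaves=[12, 74]):
  L0: [12, 74]
  L1: h(12,74)=(12*31+74)%997=446 -> [446]
  root=446
After append 52 (leaves=[12, 74, 52]):
  L0: [12, 74, 52]
  L1: h(12,74)=(12*31+74)%997=446 h(52,52)=(52*31+52)%997=667 -> [446, 667]
  L2: h(446,667)=(446*31+667)%997=535 -> [535]
  root=535
After append 18 (leaves=[12, 74, 52, 18]):
  L0: [12, 74, 52, 18]
  L1: h(12,74)=(12*31+74)%997=446 h(52,18)=(52*31+18)%997=633 -> [446, 633]
  L2: h(446,633)=(446*31+633)%997=501 -> [501]
  root=501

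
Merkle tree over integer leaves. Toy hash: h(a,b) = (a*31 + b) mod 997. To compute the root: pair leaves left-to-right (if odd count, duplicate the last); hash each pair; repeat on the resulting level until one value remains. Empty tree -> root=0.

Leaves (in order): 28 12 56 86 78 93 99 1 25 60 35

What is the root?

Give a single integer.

Answer: 722

Derivation:
L0: [28, 12, 56, 86, 78, 93, 99, 1, 25, 60, 35]
L1: h(28,12)=(28*31+12)%997=880 h(56,86)=(56*31+86)%997=825 h(78,93)=(78*31+93)%997=517 h(99,1)=(99*31+1)%997=79 h(25,60)=(25*31+60)%997=835 h(35,35)=(35*31+35)%997=123 -> [880, 825, 517, 79, 835, 123]
L2: h(880,825)=(880*31+825)%997=189 h(517,79)=(517*31+79)%997=154 h(835,123)=(835*31+123)%997=86 -> [189, 154, 86]
L3: h(189,154)=(189*31+154)%997=31 h(86,86)=(86*31+86)%997=758 -> [31, 758]
L4: h(31,758)=(31*31+758)%997=722 -> [722]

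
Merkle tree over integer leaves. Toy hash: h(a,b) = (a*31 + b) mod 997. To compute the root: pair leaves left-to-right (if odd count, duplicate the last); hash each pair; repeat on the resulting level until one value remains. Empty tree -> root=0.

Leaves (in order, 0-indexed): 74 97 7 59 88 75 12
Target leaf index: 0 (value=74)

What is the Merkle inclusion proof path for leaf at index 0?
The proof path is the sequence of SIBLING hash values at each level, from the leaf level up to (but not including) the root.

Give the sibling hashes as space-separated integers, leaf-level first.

Answer: 97 276 538

Derivation:
L0 (leaves): [74, 97, 7, 59, 88, 75, 12], target index=0
L1: h(74,97)=(74*31+97)%997=397 [pair 0] h(7,59)=(7*31+59)%997=276 [pair 1] h(88,75)=(88*31+75)%997=809 [pair 2] h(12,12)=(12*31+12)%997=384 [pair 3] -> [397, 276, 809, 384]
  Sibling for proof at L0: 97
L2: h(397,276)=(397*31+276)%997=619 [pair 0] h(809,384)=(809*31+384)%997=538 [pair 1] -> [619, 538]
  Sibling for proof at L1: 276
L3: h(619,538)=(619*31+538)%997=784 [pair 0] -> [784]
  Sibling for proof at L2: 538
Root: 784
Proof path (sibling hashes from leaf to root): [97, 276, 538]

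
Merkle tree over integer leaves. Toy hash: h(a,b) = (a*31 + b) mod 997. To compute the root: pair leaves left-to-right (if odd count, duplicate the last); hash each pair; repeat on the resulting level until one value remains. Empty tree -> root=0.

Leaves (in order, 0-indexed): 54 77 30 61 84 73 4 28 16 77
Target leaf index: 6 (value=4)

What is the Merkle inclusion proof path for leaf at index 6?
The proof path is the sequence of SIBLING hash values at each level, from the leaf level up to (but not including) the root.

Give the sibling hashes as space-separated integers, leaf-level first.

Answer: 28 683 437 516

Derivation:
L0 (leaves): [54, 77, 30, 61, 84, 73, 4, 28, 16, 77], target index=6
L1: h(54,77)=(54*31+77)%997=754 [pair 0] h(30,61)=(30*31+61)%997=991 [pair 1] h(84,73)=(84*31+73)%997=683 [pair 2] h(4,28)=(4*31+28)%997=152 [pair 3] h(16,77)=(16*31+77)%997=573 [pair 4] -> [754, 991, 683, 152, 573]
  Sibling for proof at L0: 28
L2: h(754,991)=(754*31+991)%997=437 [pair 0] h(683,152)=(683*31+152)%997=388 [pair 1] h(573,573)=(573*31+573)%997=390 [pair 2] -> [437, 388, 390]
  Sibling for proof at L1: 683
L3: h(437,388)=(437*31+388)%997=974 [pair 0] h(390,390)=(390*31+390)%997=516 [pair 1] -> [974, 516]
  Sibling for proof at L2: 437
L4: h(974,516)=(974*31+516)%997=800 [pair 0] -> [800]
  Sibling for proof at L3: 516
Root: 800
Proof path (sibling hashes from leaf to root): [28, 683, 437, 516]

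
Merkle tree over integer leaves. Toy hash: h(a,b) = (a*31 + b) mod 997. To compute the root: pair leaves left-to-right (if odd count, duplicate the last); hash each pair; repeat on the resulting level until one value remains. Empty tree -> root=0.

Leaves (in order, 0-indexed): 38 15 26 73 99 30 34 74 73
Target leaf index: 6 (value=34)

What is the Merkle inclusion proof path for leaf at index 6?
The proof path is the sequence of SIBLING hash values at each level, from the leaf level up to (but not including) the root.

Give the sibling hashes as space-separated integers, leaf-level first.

L0 (leaves): [38, 15, 26, 73, 99, 30, 34, 74, 73], target index=6
L1: h(38,15)=(38*31+15)%997=196 [pair 0] h(26,73)=(26*31+73)%997=879 [pair 1] h(99,30)=(99*31+30)%997=108 [pair 2] h(34,74)=(34*31+74)%997=131 [pair 3] h(73,73)=(73*31+73)%997=342 [pair 4] -> [196, 879, 108, 131, 342]
  Sibling for proof at L0: 74
L2: h(196,879)=(196*31+879)%997=973 [pair 0] h(108,131)=(108*31+131)%997=488 [pair 1] h(342,342)=(342*31+342)%997=974 [pair 2] -> [973, 488, 974]
  Sibling for proof at L1: 108
L3: h(973,488)=(973*31+488)%997=741 [pair 0] h(974,974)=(974*31+974)%997=261 [pair 1] -> [741, 261]
  Sibling for proof at L2: 973
L4: h(741,261)=(741*31+261)%997=301 [pair 0] -> [301]
  Sibling for proof at L3: 261
Root: 301
Proof path (sibling hashes from leaf to root): [74, 108, 973, 261]

Answer: 74 108 973 261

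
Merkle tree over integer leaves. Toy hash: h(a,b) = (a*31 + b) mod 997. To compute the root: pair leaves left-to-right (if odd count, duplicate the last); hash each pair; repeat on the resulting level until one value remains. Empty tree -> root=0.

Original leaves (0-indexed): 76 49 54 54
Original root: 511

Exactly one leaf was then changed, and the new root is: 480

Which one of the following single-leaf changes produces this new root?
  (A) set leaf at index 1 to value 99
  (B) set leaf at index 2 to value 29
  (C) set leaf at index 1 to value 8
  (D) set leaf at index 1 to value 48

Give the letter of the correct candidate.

Answer: D

Derivation:
Original leaves: [76, 49, 54, 54]
Target new root: 480
Try each candidate change and compute the resulting root:
Candidate A: set leaf[1] = 99 -> leaves = [76, 99, 54, 54]
  L0: [76, 99, 54, 54]
  L1: h(76,99)=(76*31+99)%997=461 h(54,54)=(54*31+54)%997=731 -> [461, 731]
  L2: h(461,731)=(461*31+731)%997=67 -> [67]
  root = 67 != target 480
Candidate B: set leaf[2] = 29 -> leaves = [76, 49, 29, 54]
  L0: [76, 49, 29, 54]
  L1: h(76,49)=(76*31+49)%997=411 h(29,54)=(29*31+54)%997=953 -> [411, 953]
  L2: h(411,953)=(411*31+953)%997=733 -> [733]
  root = 733 != target 480
Candidate C: set leaf[1] = 8 -> leaves = [76, 8, 54, 54]
  L0: [76, 8, 54, 54]
  L1: h(76,8)=(76*31+8)%997=370 h(54,54)=(54*31+54)%997=731 -> [370, 731]
  L2: h(370,731)=(370*31+731)%997=237 -> [237]
  root = 237 != target 480
Candidate D: set leaf[1] = 48 -> leaves = [76, 48, 54, 54]
  L0: [76, 48, 54, 54]
  L1: h(76,48)=(76*31+48)%997=410 h(54,54)=(54*31+54)%997=731 -> [410, 731]
  L2: h(410,731)=(410*31+731)%997=480 -> [480]
  root = 480 == target 480  ** MATCH **
Candidate D produces the target root.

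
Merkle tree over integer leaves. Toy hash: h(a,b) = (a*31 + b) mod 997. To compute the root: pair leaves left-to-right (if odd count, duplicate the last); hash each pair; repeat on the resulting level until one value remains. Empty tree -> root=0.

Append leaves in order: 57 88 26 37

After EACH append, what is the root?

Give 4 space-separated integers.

After append 57 (leaves=[57]):
  L0: [57]
  root=57
After append 88 (leaves=[57, 88]):
  L0: [57, 88]
  L1: h(57,88)=(57*31+88)%997=858 -> [858]
  root=858
After append 26 (leaves=[57, 88, 26]):
  L0: [57, 88, 26]
  L1: h(57,88)=(57*31+88)%997=858 h(26,26)=(26*31+26)%997=832 -> [858, 832]
  L2: h(858,832)=(858*31+832)%997=511 -> [511]
  root=511
After append 37 (leaves=[57, 88, 26, 37]):
  L0: [57, 88, 26, 37]
  L1: h(57,88)=(57*31+88)%997=858 h(26,37)=(26*31+37)%997=843 -> [858, 843]
  L2: h(858,843)=(858*31+843)%997=522 -> [522]
  root=522

Answer: 57 858 511 522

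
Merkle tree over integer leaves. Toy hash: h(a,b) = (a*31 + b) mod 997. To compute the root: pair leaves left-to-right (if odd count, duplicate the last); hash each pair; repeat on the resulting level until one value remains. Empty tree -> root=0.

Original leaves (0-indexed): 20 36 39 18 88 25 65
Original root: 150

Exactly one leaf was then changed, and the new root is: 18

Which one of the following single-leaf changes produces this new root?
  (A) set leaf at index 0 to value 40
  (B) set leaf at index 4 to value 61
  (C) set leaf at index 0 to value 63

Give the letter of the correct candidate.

Answer: C

Derivation:
Original leaves: [20, 36, 39, 18, 88, 25, 65]
Target new root: 18
Try each candidate change and compute the resulting root:
Candidate A: set leaf[0] = 40 -> leaves = [40, 36, 39, 18, 88, 25, 65]
  L0: [40, 36, 39, 18, 88, 25, 65]
  L1: h(40,36)=(40*31+36)%997=279 h(39,18)=(39*31+18)%997=230 h(88,25)=(88*31+25)%997=759 h(65,65)=(65*31+65)%997=86 -> [279, 230, 759, 86]
  L2: h(279,230)=(279*31+230)%997=903 h(759,86)=(759*31+86)%997=684 -> [903, 684]
  L3: h(903,684)=(903*31+684)%997=761 -> [761]
  root = 761 != target 18
Candidate B: set leaf[4] = 61 -> leaves = [20, 36, 39, 18, 61, 25, 65]
  L0: [20, 36, 39, 18, 61, 25, 65]
  L1: h(20,36)=(20*31+36)%997=656 h(39,18)=(39*31+18)%997=230 h(61,25)=(61*31+25)%997=919 h(65,65)=(65*31+65)%997=86 -> [656, 230, 919, 86]
  L2: h(656,230)=(656*31+230)%997=626 h(919,86)=(919*31+86)%997=659 -> [626, 659]
  L3: h(626,659)=(626*31+659)%997=125 -> [125]
  root = 125 != target 18
Candidate C: set leaf[0] = 63 -> leaves = [63, 36, 39, 18, 88, 25, 65]
  L0: [63, 36, 39, 18, 88, 25, 65]
  L1: h(63,36)=(63*31+36)%997=992 h(39,18)=(39*31+18)%997=230 h(88,25)=(88*31+25)%997=759 h(65,65)=(65*31+65)%997=86 -> [992, 230, 759, 86]
  L2: h(992,230)=(992*31+230)%997=75 h(759,86)=(759*31+86)%997=684 -> [75, 684]
  L3: h(75,684)=(75*31+684)%997=18 -> [18]
  root = 18 == target 18  ** MATCH **
Candidate C produces the target root.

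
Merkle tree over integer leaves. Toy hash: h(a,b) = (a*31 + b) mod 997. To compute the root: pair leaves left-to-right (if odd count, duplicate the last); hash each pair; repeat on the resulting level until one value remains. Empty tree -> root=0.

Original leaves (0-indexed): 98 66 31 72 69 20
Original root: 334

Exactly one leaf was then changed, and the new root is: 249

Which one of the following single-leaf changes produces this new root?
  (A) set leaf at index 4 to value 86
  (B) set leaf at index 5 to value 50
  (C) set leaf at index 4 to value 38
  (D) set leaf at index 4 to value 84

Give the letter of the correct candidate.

Answer: A

Derivation:
Original leaves: [98, 66, 31, 72, 69, 20]
Target new root: 249
Try each candidate change and compute the resulting root:
Candidate A: set leaf[4] = 86 -> leaves = [98, 66, 31, 72, 86, 20]
  L0: [98, 66, 31, 72, 86, 20]
  L1: h(98,66)=(98*31+66)%997=113 h(31,72)=(31*31+72)%997=36 h(86,20)=(86*31+20)%997=692 -> [113, 36, 692]
  L2: h(113,36)=(113*31+36)%997=548 h(692,692)=(692*31+692)%997=210 -> [548, 210]
  L3: h(548,210)=(548*31+210)%997=249 -> [249]
  root = 249 == target 249  ** MATCH **
Candidate B: set leaf[5] = 50 -> leaves = [98, 66, 31, 72, 69, 50]
  L0: [98, 66, 31, 72, 69, 50]
  L1: h(98,66)=(98*31+66)%997=113 h(31,72)=(31*31+72)%997=36 h(69,50)=(69*31+50)%997=195 -> [113, 36, 195]
  L2: h(113,36)=(113*31+36)%997=548 h(195,195)=(195*31+195)%997=258 -> [548, 258]
  L3: h(548,258)=(548*31+258)%997=297 -> [297]
  root = 297 != target 249
Candidate C: set leaf[4] = 38 -> leaves = [98, 66, 31, 72, 38, 20]
  L0: [98, 66, 31, 72, 38, 20]
  L1: h(98,66)=(98*31+66)%997=113 h(31,72)=(31*31+72)%997=36 h(38,20)=(38*31+20)%997=201 -> [113, 36, 201]
  L2: h(113,36)=(113*31+36)%997=548 h(201,201)=(201*31+201)%997=450 -> [548, 450]
  L3: h(548,450)=(548*31+450)%997=489 -> [489]
  root = 489 != target 249
Candidate D: set leaf[4] = 84 -> leaves = [98, 66, 31, 72, 84, 20]
  L0: [98, 66, 31, 72, 84, 20]
  L1: h(98,66)=(98*31+66)%997=113 h(31,72)=(31*31+72)%997=36 h(84,20)=(84*31+20)%997=630 -> [113, 36, 630]
  L2: h(113,36)=(113*31+36)%997=548 h(630,630)=(630*31+630)%997=220 -> [548, 220]
  L3: h(548,220)=(548*31+220)%997=259 -> [259]
  root = 259 != target 249
Candidate A produces the target root.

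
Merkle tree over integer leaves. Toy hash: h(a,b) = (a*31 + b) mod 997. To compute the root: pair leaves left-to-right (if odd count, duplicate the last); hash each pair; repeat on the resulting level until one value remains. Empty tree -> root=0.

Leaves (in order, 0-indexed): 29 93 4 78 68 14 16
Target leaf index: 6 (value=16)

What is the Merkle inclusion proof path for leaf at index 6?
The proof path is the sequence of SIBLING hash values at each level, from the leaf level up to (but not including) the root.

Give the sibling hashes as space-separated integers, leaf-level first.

L0 (leaves): [29, 93, 4, 78, 68, 14, 16], target index=6
L1: h(29,93)=(29*31+93)%997=992 [pair 0] h(4,78)=(4*31+78)%997=202 [pair 1] h(68,14)=(68*31+14)%997=128 [pair 2] h(16,16)=(16*31+16)%997=512 [pair 3] -> [992, 202, 128, 512]
  Sibling for proof at L0: 16
L2: h(992,202)=(992*31+202)%997=47 [pair 0] h(128,512)=(128*31+512)%997=492 [pair 1] -> [47, 492]
  Sibling for proof at L1: 128
L3: h(47,492)=(47*31+492)%997=952 [pair 0] -> [952]
  Sibling for proof at L2: 47
Root: 952
Proof path (sibling hashes from leaf to root): [16, 128, 47]

Answer: 16 128 47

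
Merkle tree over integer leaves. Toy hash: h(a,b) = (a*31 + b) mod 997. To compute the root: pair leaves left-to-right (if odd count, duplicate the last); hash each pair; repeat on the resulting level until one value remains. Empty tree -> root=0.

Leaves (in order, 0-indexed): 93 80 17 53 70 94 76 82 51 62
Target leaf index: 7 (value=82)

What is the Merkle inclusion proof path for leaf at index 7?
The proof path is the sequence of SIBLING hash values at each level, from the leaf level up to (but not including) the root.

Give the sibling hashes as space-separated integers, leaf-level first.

L0 (leaves): [93, 80, 17, 53, 70, 94, 76, 82, 51, 62], target index=7
L1: h(93,80)=(93*31+80)%997=969 [pair 0] h(17,53)=(17*31+53)%997=580 [pair 1] h(70,94)=(70*31+94)%997=270 [pair 2] h(76,82)=(76*31+82)%997=444 [pair 3] h(51,62)=(51*31+62)%997=646 [pair 4] -> [969, 580, 270, 444, 646]
  Sibling for proof at L0: 76
L2: h(969,580)=(969*31+580)%997=709 [pair 0] h(270,444)=(270*31+444)%997=838 [pair 1] h(646,646)=(646*31+646)%997=732 [pair 2] -> [709, 838, 732]
  Sibling for proof at L1: 270
L3: h(709,838)=(709*31+838)%997=883 [pair 0] h(732,732)=(732*31+732)%997=493 [pair 1] -> [883, 493]
  Sibling for proof at L2: 709
L4: h(883,493)=(883*31+493)%997=947 [pair 0] -> [947]
  Sibling for proof at L3: 493
Root: 947
Proof path (sibling hashes from leaf to root): [76, 270, 709, 493]

Answer: 76 270 709 493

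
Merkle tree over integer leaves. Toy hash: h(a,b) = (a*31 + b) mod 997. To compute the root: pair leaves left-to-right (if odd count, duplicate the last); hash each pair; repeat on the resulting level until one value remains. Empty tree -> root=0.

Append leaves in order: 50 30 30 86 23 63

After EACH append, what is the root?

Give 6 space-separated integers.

Answer: 50 583 90 146 162 445

Derivation:
After append 50 (leaves=[50]):
  L0: [50]
  root=50
After append 30 (leaves=[50, 30]):
  L0: [50, 30]
  L1: h(50,30)=(50*31+30)%997=583 -> [583]
  root=583
After append 30 (leaves=[50, 30, 30]):
  L0: [50, 30, 30]
  L1: h(50,30)=(50*31+30)%997=583 h(30,30)=(30*31+30)%997=960 -> [583, 960]
  L2: h(583,960)=(583*31+960)%997=90 -> [90]
  root=90
After append 86 (leaves=[50, 30, 30, 86]):
  L0: [50, 30, 30, 86]
  L1: h(50,30)=(50*31+30)%997=583 h(30,86)=(30*31+86)%997=19 -> [583, 19]
  L2: h(583,19)=(583*31+19)%997=146 -> [146]
  root=146
After append 23 (leaves=[50, 30, 30, 86, 23]):
  L0: [50, 30, 30, 86, 23]
  L1: h(50,30)=(50*31+30)%997=583 h(30,86)=(30*31+86)%997=19 h(23,23)=(23*31+23)%997=736 -> [583, 19, 736]
  L2: h(583,19)=(583*31+19)%997=146 h(736,736)=(736*31+736)%997=621 -> [146, 621]
  L3: h(146,621)=(146*31+621)%997=162 -> [162]
  root=162
After append 63 (leaves=[50, 30, 30, 86, 23, 63]):
  L0: [50, 30, 30, 86, 23, 63]
  L1: h(50,30)=(50*31+30)%997=583 h(30,86)=(30*31+86)%997=19 h(23,63)=(23*31+63)%997=776 -> [583, 19, 776]
  L2: h(583,19)=(583*31+19)%997=146 h(776,776)=(776*31+776)%997=904 -> [146, 904]
  L3: h(146,904)=(146*31+904)%997=445 -> [445]
  root=445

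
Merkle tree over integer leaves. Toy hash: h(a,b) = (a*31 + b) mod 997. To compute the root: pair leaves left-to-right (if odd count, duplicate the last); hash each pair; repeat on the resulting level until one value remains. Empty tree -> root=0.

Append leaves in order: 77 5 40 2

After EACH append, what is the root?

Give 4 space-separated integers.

After append 77 (leaves=[77]):
  L0: [77]
  root=77
After append 5 (leaves=[77, 5]):
  L0: [77, 5]
  L1: h(77,5)=(77*31+5)%997=398 -> [398]
  root=398
After append 40 (leaves=[77, 5, 40]):
  L0: [77, 5, 40]
  L1: h(77,5)=(77*31+5)%997=398 h(40,40)=(40*31+40)%997=283 -> [398, 283]
  L2: h(398,283)=(398*31+283)%997=657 -> [657]
  root=657
After append 2 (leaves=[77, 5, 40, 2]):
  L0: [77, 5, 40, 2]
  L1: h(77,5)=(77*31+5)%997=398 h(40,2)=(40*31+2)%997=245 -> [398, 245]
  L2: h(398,245)=(398*31+245)%997=619 -> [619]
  root=619

Answer: 77 398 657 619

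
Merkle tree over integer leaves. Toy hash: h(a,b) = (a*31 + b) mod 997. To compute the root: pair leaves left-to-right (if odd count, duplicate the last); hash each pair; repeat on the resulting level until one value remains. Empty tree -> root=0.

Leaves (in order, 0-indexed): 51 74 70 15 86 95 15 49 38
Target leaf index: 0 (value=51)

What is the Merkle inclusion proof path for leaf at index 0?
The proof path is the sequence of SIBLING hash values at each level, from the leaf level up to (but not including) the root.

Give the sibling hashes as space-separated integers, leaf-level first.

Answer: 74 191 363 928

Derivation:
L0 (leaves): [51, 74, 70, 15, 86, 95, 15, 49, 38], target index=0
L1: h(51,74)=(51*31+74)%997=658 [pair 0] h(70,15)=(70*31+15)%997=191 [pair 1] h(86,95)=(86*31+95)%997=767 [pair 2] h(15,49)=(15*31+49)%997=514 [pair 3] h(38,38)=(38*31+38)%997=219 [pair 4] -> [658, 191, 767, 514, 219]
  Sibling for proof at L0: 74
L2: h(658,191)=(658*31+191)%997=649 [pair 0] h(767,514)=(767*31+514)%997=363 [pair 1] h(219,219)=(219*31+219)%997=29 [pair 2] -> [649, 363, 29]
  Sibling for proof at L1: 191
L3: h(649,363)=(649*31+363)%997=542 [pair 0] h(29,29)=(29*31+29)%997=928 [pair 1] -> [542, 928]
  Sibling for proof at L2: 363
L4: h(542,928)=(542*31+928)%997=781 [pair 0] -> [781]
  Sibling for proof at L3: 928
Root: 781
Proof path (sibling hashes from leaf to root): [74, 191, 363, 928]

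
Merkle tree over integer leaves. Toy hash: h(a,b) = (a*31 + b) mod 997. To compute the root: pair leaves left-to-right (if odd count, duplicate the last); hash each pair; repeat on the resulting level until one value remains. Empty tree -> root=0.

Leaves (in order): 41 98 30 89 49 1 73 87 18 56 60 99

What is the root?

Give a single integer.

L0: [41, 98, 30, 89, 49, 1, 73, 87, 18, 56, 60, 99]
L1: h(41,98)=(41*31+98)%997=372 h(30,89)=(30*31+89)%997=22 h(49,1)=(49*31+1)%997=523 h(73,87)=(73*31+87)%997=356 h(18,56)=(18*31+56)%997=614 h(60,99)=(60*31+99)%997=962 -> [372, 22, 523, 356, 614, 962]
L2: h(372,22)=(372*31+22)%997=587 h(523,356)=(523*31+356)%997=617 h(614,962)=(614*31+962)%997=56 -> [587, 617, 56]
L3: h(587,617)=(587*31+617)%997=868 h(56,56)=(56*31+56)%997=795 -> [868, 795]
L4: h(868,795)=(868*31+795)%997=784 -> [784]

Answer: 784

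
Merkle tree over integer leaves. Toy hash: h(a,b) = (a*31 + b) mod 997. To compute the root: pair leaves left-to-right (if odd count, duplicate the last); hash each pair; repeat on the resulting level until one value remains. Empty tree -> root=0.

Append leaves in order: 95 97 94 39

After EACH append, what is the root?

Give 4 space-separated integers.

After append 95 (leaves=[95]):
  L0: [95]
  root=95
After append 97 (leaves=[95, 97]):
  L0: [95, 97]
  L1: h(95,97)=(95*31+97)%997=51 -> [51]
  root=51
After append 94 (leaves=[95, 97, 94]):
  L0: [95, 97, 94]
  L1: h(95,97)=(95*31+97)%997=51 h(94,94)=(94*31+94)%997=17 -> [51, 17]
  L2: h(51,17)=(51*31+17)%997=601 -> [601]
  root=601
After append 39 (leaves=[95, 97, 94, 39]):
  L0: [95, 97, 94, 39]
  L1: h(95,97)=(95*31+97)%997=51 h(94,39)=(94*31+39)%997=959 -> [51, 959]
  L2: h(51,959)=(51*31+959)%997=546 -> [546]
  root=546

Answer: 95 51 601 546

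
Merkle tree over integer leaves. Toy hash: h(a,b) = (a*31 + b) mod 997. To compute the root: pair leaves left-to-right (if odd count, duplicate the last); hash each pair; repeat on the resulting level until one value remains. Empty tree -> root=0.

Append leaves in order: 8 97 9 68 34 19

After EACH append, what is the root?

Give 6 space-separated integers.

After append 8 (leaves=[8]):
  L0: [8]
  root=8
After append 97 (leaves=[8, 97]):
  L0: [8, 97]
  L1: h(8,97)=(8*31+97)%997=345 -> [345]
  root=345
After append 9 (leaves=[8, 97, 9]):
  L0: [8, 97, 9]
  L1: h(8,97)=(8*31+97)%997=345 h(9,9)=(9*31+9)%997=288 -> [345, 288]
  L2: h(345,288)=(345*31+288)%997=16 -> [16]
  root=16
After append 68 (leaves=[8, 97, 9, 68]):
  L0: [8, 97, 9, 68]
  L1: h(8,97)=(8*31+97)%997=345 h(9,68)=(9*31+68)%997=347 -> [345, 347]
  L2: h(345,347)=(345*31+347)%997=75 -> [75]
  root=75
After append 34 (leaves=[8, 97, 9, 68, 34]):
  L0: [8, 97, 9, 68, 34]
  L1: h(8,97)=(8*31+97)%997=345 h(9,68)=(9*31+68)%997=347 h(34,34)=(34*31+34)%997=91 -> [345, 347, 91]
  L2: h(345,347)=(345*31+347)%997=75 h(91,91)=(91*31+91)%997=918 -> [75, 918]
  L3: h(75,918)=(75*31+918)%997=252 -> [252]
  root=252
After append 19 (leaves=[8, 97, 9, 68, 34, 19]):
  L0: [8, 97, 9, 68, 34, 19]
  L1: h(8,97)=(8*31+97)%997=345 h(9,68)=(9*31+68)%997=347 h(34,19)=(34*31+19)%997=76 -> [345, 347, 76]
  L2: h(345,347)=(345*31+347)%997=75 h(76,76)=(76*31+76)%997=438 -> [75, 438]
  L3: h(75,438)=(75*31+438)%997=769 -> [769]
  root=769

Answer: 8 345 16 75 252 769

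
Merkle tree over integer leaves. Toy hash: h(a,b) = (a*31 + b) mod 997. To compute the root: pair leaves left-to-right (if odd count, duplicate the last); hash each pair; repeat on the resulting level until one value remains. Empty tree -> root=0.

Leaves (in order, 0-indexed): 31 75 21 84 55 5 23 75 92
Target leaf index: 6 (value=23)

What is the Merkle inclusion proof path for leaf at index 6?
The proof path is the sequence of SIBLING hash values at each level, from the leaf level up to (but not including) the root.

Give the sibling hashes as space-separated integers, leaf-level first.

L0 (leaves): [31, 75, 21, 84, 55, 5, 23, 75, 92], target index=6
L1: h(31,75)=(31*31+75)%997=39 [pair 0] h(21,84)=(21*31+84)%997=735 [pair 1] h(55,5)=(55*31+5)%997=713 [pair 2] h(23,75)=(23*31+75)%997=788 [pair 3] h(92,92)=(92*31+92)%997=950 [pair 4] -> [39, 735, 713, 788, 950]
  Sibling for proof at L0: 75
L2: h(39,735)=(39*31+735)%997=947 [pair 0] h(713,788)=(713*31+788)%997=957 [pair 1] h(950,950)=(950*31+950)%997=490 [pair 2] -> [947, 957, 490]
  Sibling for proof at L1: 713
L3: h(947,957)=(947*31+957)%997=404 [pair 0] h(490,490)=(490*31+490)%997=725 [pair 1] -> [404, 725]
  Sibling for proof at L2: 947
L4: h(404,725)=(404*31+725)%997=288 [pair 0] -> [288]
  Sibling for proof at L3: 725
Root: 288
Proof path (sibling hashes from leaf to root): [75, 713, 947, 725]

Answer: 75 713 947 725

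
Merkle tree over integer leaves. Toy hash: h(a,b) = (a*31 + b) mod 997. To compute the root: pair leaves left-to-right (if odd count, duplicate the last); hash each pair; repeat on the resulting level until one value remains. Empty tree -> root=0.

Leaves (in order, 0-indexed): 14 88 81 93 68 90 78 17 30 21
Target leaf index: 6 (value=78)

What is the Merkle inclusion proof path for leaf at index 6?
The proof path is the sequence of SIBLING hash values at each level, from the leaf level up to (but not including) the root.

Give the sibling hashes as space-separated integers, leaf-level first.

L0 (leaves): [14, 88, 81, 93, 68, 90, 78, 17, 30, 21], target index=6
L1: h(14,88)=(14*31+88)%997=522 [pair 0] h(81,93)=(81*31+93)%997=610 [pair 1] h(68,90)=(68*31+90)%997=204 [pair 2] h(78,17)=(78*31+17)%997=441 [pair 3] h(30,21)=(30*31+21)%997=951 [pair 4] -> [522, 610, 204, 441, 951]
  Sibling for proof at L0: 17
L2: h(522,610)=(522*31+610)%997=840 [pair 0] h(204,441)=(204*31+441)%997=783 [pair 1] h(951,951)=(951*31+951)%997=522 [pair 2] -> [840, 783, 522]
  Sibling for proof at L1: 204
L3: h(840,783)=(840*31+783)%997=901 [pair 0] h(522,522)=(522*31+522)%997=752 [pair 1] -> [901, 752]
  Sibling for proof at L2: 840
L4: h(901,752)=(901*31+752)%997=767 [pair 0] -> [767]
  Sibling for proof at L3: 752
Root: 767
Proof path (sibling hashes from leaf to root): [17, 204, 840, 752]

Answer: 17 204 840 752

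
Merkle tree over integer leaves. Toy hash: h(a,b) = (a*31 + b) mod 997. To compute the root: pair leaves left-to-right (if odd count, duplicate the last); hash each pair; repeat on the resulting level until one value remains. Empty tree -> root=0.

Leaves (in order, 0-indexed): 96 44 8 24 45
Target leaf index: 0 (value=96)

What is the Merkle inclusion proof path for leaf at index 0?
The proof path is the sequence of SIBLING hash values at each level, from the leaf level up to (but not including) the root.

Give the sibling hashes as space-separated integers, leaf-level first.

L0 (leaves): [96, 44, 8, 24, 45], target index=0
L1: h(96,44)=(96*31+44)%997=29 [pair 0] h(8,24)=(8*31+24)%997=272 [pair 1] h(45,45)=(45*31+45)%997=443 [pair 2] -> [29, 272, 443]
  Sibling for proof at L0: 44
L2: h(29,272)=(29*31+272)%997=174 [pair 0] h(443,443)=(443*31+443)%997=218 [pair 1] -> [174, 218]
  Sibling for proof at L1: 272
L3: h(174,218)=(174*31+218)%997=627 [pair 0] -> [627]
  Sibling for proof at L2: 218
Root: 627
Proof path (sibling hashes from leaf to root): [44, 272, 218]

Answer: 44 272 218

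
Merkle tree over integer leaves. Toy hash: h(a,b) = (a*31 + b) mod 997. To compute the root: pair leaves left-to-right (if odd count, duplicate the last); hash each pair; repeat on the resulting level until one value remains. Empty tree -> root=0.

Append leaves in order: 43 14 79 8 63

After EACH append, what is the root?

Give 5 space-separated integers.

After append 43 (leaves=[43]):
  L0: [43]
  root=43
After append 14 (leaves=[43, 14]):
  L0: [43, 14]
  L1: h(43,14)=(43*31+14)%997=350 -> [350]
  root=350
After append 79 (leaves=[43, 14, 79]):
  L0: [43, 14, 79]
  L1: h(43,14)=(43*31+14)%997=350 h(79,79)=(79*31+79)%997=534 -> [350, 534]
  L2: h(350,534)=(350*31+534)%997=417 -> [417]
  root=417
After append 8 (leaves=[43, 14, 79, 8]):
  L0: [43, 14, 79, 8]
  L1: h(43,14)=(43*31+14)%997=350 h(79,8)=(79*31+8)%997=463 -> [350, 463]
  L2: h(350,463)=(350*31+463)%997=346 -> [346]
  root=346
After append 63 (leaves=[43, 14, 79, 8, 63]):
  L0: [43, 14, 79, 8, 63]
  L1: h(43,14)=(43*31+14)%997=350 h(79,8)=(79*31+8)%997=463 h(63,63)=(63*31+63)%997=22 -> [350, 463, 22]
  L2: h(350,463)=(350*31+463)%997=346 h(22,22)=(22*31+22)%997=704 -> [346, 704]
  L3: h(346,704)=(346*31+704)%997=463 -> [463]
  root=463

Answer: 43 350 417 346 463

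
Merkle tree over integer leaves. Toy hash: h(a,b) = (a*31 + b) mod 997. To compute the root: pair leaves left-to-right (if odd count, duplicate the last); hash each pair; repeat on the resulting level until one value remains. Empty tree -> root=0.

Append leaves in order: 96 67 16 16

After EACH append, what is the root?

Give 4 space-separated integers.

Answer: 96 52 130 130

Derivation:
After append 96 (leaves=[96]):
  L0: [96]
  root=96
After append 67 (leaves=[96, 67]):
  L0: [96, 67]
  L1: h(96,67)=(96*31+67)%997=52 -> [52]
  root=52
After append 16 (leaves=[96, 67, 16]):
  L0: [96, 67, 16]
  L1: h(96,67)=(96*31+67)%997=52 h(16,16)=(16*31+16)%997=512 -> [52, 512]
  L2: h(52,512)=(52*31+512)%997=130 -> [130]
  root=130
After append 16 (leaves=[96, 67, 16, 16]):
  L0: [96, 67, 16, 16]
  L1: h(96,67)=(96*31+67)%997=52 h(16,16)=(16*31+16)%997=512 -> [52, 512]
  L2: h(52,512)=(52*31+512)%997=130 -> [130]
  root=130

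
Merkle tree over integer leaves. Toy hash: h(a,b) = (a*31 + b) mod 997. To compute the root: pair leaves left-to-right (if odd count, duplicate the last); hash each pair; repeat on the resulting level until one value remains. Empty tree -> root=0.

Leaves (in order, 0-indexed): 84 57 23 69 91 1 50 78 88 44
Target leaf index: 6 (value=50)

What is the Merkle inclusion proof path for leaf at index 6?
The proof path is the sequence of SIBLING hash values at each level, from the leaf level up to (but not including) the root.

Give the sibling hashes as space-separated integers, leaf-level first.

L0 (leaves): [84, 57, 23, 69, 91, 1, 50, 78, 88, 44], target index=6
L1: h(84,57)=(84*31+57)%997=667 [pair 0] h(23,69)=(23*31+69)%997=782 [pair 1] h(91,1)=(91*31+1)%997=828 [pair 2] h(50,78)=(50*31+78)%997=631 [pair 3] h(88,44)=(88*31+44)%997=778 [pair 4] -> [667, 782, 828, 631, 778]
  Sibling for proof at L0: 78
L2: h(667,782)=(667*31+782)%997=522 [pair 0] h(828,631)=(828*31+631)%997=377 [pair 1] h(778,778)=(778*31+778)%997=968 [pair 2] -> [522, 377, 968]
  Sibling for proof at L1: 828
L3: h(522,377)=(522*31+377)%997=607 [pair 0] h(968,968)=(968*31+968)%997=69 [pair 1] -> [607, 69]
  Sibling for proof at L2: 522
L4: h(607,69)=(607*31+69)%997=940 [pair 0] -> [940]
  Sibling for proof at L3: 69
Root: 940
Proof path (sibling hashes from leaf to root): [78, 828, 522, 69]

Answer: 78 828 522 69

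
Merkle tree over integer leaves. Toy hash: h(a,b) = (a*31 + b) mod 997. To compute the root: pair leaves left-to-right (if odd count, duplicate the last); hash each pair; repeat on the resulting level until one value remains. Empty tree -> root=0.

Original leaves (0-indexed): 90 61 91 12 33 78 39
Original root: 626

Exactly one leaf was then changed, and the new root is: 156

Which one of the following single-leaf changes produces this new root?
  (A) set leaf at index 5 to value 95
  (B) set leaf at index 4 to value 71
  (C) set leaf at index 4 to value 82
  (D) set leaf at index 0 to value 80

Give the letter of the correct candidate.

Answer: A

Derivation:
Original leaves: [90, 61, 91, 12, 33, 78, 39]
Target new root: 156
Try each candidate change and compute the resulting root:
Candidate A: set leaf[5] = 95 -> leaves = [90, 61, 91, 12, 33, 95, 39]
  L0: [90, 61, 91, 12, 33, 95, 39]
  L1: h(90,61)=(90*31+61)%997=857 h(91,12)=(91*31+12)%997=839 h(33,95)=(33*31+95)%997=121 h(39,39)=(39*31+39)%997=251 -> [857, 839, 121, 251]
  L2: h(857,839)=(857*31+839)%997=487 h(121,251)=(121*31+251)%997=14 -> [487, 14]
  L3: h(487,14)=(487*31+14)%997=156 -> [156]
  root = 156 == target 156  ** MATCH **
Candidate B: set leaf[4] = 71 -> leaves = [90, 61, 91, 12, 71, 78, 39]
  L0: [90, 61, 91, 12, 71, 78, 39]
  L1: h(90,61)=(90*31+61)%997=857 h(91,12)=(91*31+12)%997=839 h(71,78)=(71*31+78)%997=285 h(39,39)=(39*31+39)%997=251 -> [857, 839, 285, 251]
  L2: h(857,839)=(857*31+839)%997=487 h(285,251)=(285*31+251)%997=113 -> [487, 113]
  L3: h(487,113)=(487*31+113)%997=255 -> [255]
  root = 255 != target 156
Candidate C: set leaf[4] = 82 -> leaves = [90, 61, 91, 12, 82, 78, 39]
  L0: [90, 61, 91, 12, 82, 78, 39]
  L1: h(90,61)=(90*31+61)%997=857 h(91,12)=(91*31+12)%997=839 h(82,78)=(82*31+78)%997=626 h(39,39)=(39*31+39)%997=251 -> [857, 839, 626, 251]
  L2: h(857,839)=(857*31+839)%997=487 h(626,251)=(626*31+251)%997=714 -> [487, 714]
  L3: h(487,714)=(487*31+714)%997=856 -> [856]
  root = 856 != target 156
Candidate D: set leaf[0] = 80 -> leaves = [80, 61, 91, 12, 33, 78, 39]
  L0: [80, 61, 91, 12, 33, 78, 39]
  L1: h(80,61)=(80*31+61)%997=547 h(91,12)=(91*31+12)%997=839 h(33,78)=(33*31+78)%997=104 h(39,39)=(39*31+39)%997=251 -> [547, 839, 104, 251]
  L2: h(547,839)=(547*31+839)%997=847 h(104,251)=(104*31+251)%997=484 -> [847, 484]
  L3: h(847,484)=(847*31+484)%997=819 -> [819]
  root = 819 != target 156
Candidate A produces the target root.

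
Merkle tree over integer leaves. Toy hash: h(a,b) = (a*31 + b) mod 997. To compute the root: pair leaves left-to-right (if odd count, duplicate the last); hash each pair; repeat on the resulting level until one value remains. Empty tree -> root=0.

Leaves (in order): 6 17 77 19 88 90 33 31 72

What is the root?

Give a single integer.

Answer: 307

Derivation:
L0: [6, 17, 77, 19, 88, 90, 33, 31, 72]
L1: h(6,17)=(6*31+17)%997=203 h(77,19)=(77*31+19)%997=412 h(88,90)=(88*31+90)%997=824 h(33,31)=(33*31+31)%997=57 h(72,72)=(72*31+72)%997=310 -> [203, 412, 824, 57, 310]
L2: h(203,412)=(203*31+412)%997=723 h(824,57)=(824*31+57)%997=676 h(310,310)=(310*31+310)%997=947 -> [723, 676, 947]
L3: h(723,676)=(723*31+676)%997=158 h(947,947)=(947*31+947)%997=394 -> [158, 394]
L4: h(158,394)=(158*31+394)%997=307 -> [307]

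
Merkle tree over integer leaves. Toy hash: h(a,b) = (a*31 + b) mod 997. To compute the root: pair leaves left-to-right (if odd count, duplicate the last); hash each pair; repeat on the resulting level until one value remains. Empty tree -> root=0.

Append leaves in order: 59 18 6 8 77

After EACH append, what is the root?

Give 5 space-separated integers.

After append 59 (leaves=[59]):
  L0: [59]
  root=59
After append 18 (leaves=[59, 18]):
  L0: [59, 18]
  L1: h(59,18)=(59*31+18)%997=850 -> [850]
  root=850
After append 6 (leaves=[59, 18, 6]):
  L0: [59, 18, 6]
  L1: h(59,18)=(59*31+18)%997=850 h(6,6)=(6*31+6)%997=192 -> [850, 192]
  L2: h(850,192)=(850*31+192)%997=620 -> [620]
  root=620
After append 8 (leaves=[59, 18, 6, 8]):
  L0: [59, 18, 6, 8]
  L1: h(59,18)=(59*31+18)%997=850 h(6,8)=(6*31+8)%997=194 -> [850, 194]
  L2: h(850,194)=(850*31+194)%997=622 -> [622]
  root=622
After append 77 (leaves=[59, 18, 6, 8, 77]):
  L0: [59, 18, 6, 8, 77]
  L1: h(59,18)=(59*31+18)%997=850 h(6,8)=(6*31+8)%997=194 h(77,77)=(77*31+77)%997=470 -> [850, 194, 470]
  L2: h(850,194)=(850*31+194)%997=622 h(470,470)=(470*31+470)%997=85 -> [622, 85]
  L3: h(622,85)=(622*31+85)%997=424 -> [424]
  root=424

Answer: 59 850 620 622 424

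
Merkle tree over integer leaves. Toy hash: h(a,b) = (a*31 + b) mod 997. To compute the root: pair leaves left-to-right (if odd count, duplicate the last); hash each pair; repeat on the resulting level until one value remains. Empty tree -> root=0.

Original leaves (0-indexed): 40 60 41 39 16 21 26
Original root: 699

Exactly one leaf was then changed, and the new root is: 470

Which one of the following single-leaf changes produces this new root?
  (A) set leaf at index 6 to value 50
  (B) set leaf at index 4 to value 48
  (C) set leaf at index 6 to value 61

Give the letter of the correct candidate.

Answer: A

Derivation:
Original leaves: [40, 60, 41, 39, 16, 21, 26]
Target new root: 470
Try each candidate change and compute the resulting root:
Candidate A: set leaf[6] = 50 -> leaves = [40, 60, 41, 39, 16, 21, 50]
  L0: [40, 60, 41, 39, 16, 21, 50]
  L1: h(40,60)=(40*31+60)%997=303 h(41,39)=(41*31+39)%997=313 h(16,21)=(16*31+21)%997=517 h(50,50)=(50*31+50)%997=603 -> [303, 313, 517, 603]
  L2: h(303,313)=(303*31+313)%997=733 h(517,603)=(517*31+603)%997=678 -> [733, 678]
  L3: h(733,678)=(733*31+678)%997=470 -> [470]
  root = 470 == target 470  ** MATCH **
Candidate B: set leaf[4] = 48 -> leaves = [40, 60, 41, 39, 48, 21, 26]
  L0: [40, 60, 41, 39, 48, 21, 26]
  L1: h(40,60)=(40*31+60)%997=303 h(41,39)=(41*31+39)%997=313 h(48,21)=(48*31+21)%997=512 h(26,26)=(26*31+26)%997=832 -> [303, 313, 512, 832]
  L2: h(303,313)=(303*31+313)%997=733 h(512,832)=(512*31+832)%997=752 -> [733, 752]
  L3: h(733,752)=(733*31+752)%997=544 -> [544]
  root = 544 != target 470
Candidate C: set leaf[6] = 61 -> leaves = [40, 60, 41, 39, 16, 21, 61]
  L0: [40, 60, 41, 39, 16, 21, 61]
  L1: h(40,60)=(40*31+60)%997=303 h(41,39)=(41*31+39)%997=313 h(16,21)=(16*31+21)%997=517 h(61,61)=(61*31+61)%997=955 -> [303, 313, 517, 955]
  L2: h(303,313)=(303*31+313)%997=733 h(517,955)=(517*31+955)%997=33 -> [733, 33]
  L3: h(733,33)=(733*31+33)%997=822 -> [822]
  root = 822 != target 470
Candidate A produces the target root.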